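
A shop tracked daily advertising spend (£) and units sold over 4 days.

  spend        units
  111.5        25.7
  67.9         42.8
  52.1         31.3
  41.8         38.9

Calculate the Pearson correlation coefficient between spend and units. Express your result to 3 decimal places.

n = 4, Σx = 273.3, Σy = 138.7, Σx² = 21504.31, Σy² = 4985.23, Σxy = 9028.42
nΣxy − ΣxΣy = 36113.68 − 37906.71 = -1793.03
nΣx² − (Σx)² = 86017.24 − 74692.89 = 11324.35; nΣy² − (Σy)² = 19940.92 − 19237.69 = 703.23
r = -1793.03 / √(11324.35 × 703.23) = -1793.03 / 2821.9891 ≈ -0.635

-0.635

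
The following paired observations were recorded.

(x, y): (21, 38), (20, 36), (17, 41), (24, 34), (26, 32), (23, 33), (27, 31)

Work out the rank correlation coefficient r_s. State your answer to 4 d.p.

-0.9286

Rank x: 3, 2, 1, 5, 6, 4, 7
Rank y: 6, 5, 7, 4, 2, 3, 1
d = rank(x) − rank(y): -3, -3, -6, 1, 4, 1, 6; Σd² = 108
ρ = 1 − 6Σd² / [n(n²−1)] = 1 − 6×108 / (7×48) = 1 − 648/336 ≈ -0.9286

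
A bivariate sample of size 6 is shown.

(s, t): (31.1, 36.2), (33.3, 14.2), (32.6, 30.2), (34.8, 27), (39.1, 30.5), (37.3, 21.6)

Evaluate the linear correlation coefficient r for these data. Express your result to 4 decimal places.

n = 6, Σs = 208.2, Σt = 159.7, Σs² = 7270, Σt² = 4549.93, Σst = 5521.03
nΣst − ΣsΣt = 33126.18 − 33249.54 = -123.36
nΣs² − (Σs)² = 43620 − 43347.24 = 272.76; nΣt² − (Σt)² = 27299.58 − 25504.09 = 1795.49
r = -123.36 / √(272.76 × 1795.49) = -123.36 / 699.8127 ≈ -0.1763

-0.1763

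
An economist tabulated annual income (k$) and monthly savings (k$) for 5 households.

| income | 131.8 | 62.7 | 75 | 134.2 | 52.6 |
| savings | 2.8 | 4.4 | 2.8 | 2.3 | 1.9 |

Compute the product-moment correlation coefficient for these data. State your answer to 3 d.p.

-0.219

n = 5, Σx = 456.3, Σy = 14.2, Σx² = 47703.93, Σy² = 43.94, Σxy = 1263.52
nΣxy − ΣxΣy = 6317.6 − 6479.46 = -161.86
nΣx² − (Σx)² = 238519.65 − 208209.69 = 30309.96; nΣy² − (Σy)² = 219.7 − 201.64 = 18.06
r = -161.86 / √(30309.96 × 18.06) = -161.86 / 739.8634 ≈ -0.219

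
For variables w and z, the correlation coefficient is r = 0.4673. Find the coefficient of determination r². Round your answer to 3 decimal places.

r² = (0.4673)² = 0.218

0.218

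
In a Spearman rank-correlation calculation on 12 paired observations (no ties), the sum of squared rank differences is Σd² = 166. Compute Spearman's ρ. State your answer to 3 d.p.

ρ = 1 − 6Σd² / [n(n²−1)] = 1 − 6×166 / (12×143)
  = 1 − 996/1716 = 1 − 0.5804 ≈ 0.420

0.420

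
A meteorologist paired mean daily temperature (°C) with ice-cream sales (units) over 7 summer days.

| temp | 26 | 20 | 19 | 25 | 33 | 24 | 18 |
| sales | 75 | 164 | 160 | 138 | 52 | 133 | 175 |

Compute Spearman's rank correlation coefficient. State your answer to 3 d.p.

-0.929

Rank temp: 6, 3, 2, 5, 7, 4, 1
Rank sales: 2, 6, 5, 4, 1, 3, 7
d = rank(temp) − rank(sales): 4, -3, -3, 1, 6, 1, -6; Σd² = 108
ρ = 1 − 6Σd² / [n(n²−1)] = 1 − 6×108 / (7×48) = 1 − 648/336 ≈ -0.929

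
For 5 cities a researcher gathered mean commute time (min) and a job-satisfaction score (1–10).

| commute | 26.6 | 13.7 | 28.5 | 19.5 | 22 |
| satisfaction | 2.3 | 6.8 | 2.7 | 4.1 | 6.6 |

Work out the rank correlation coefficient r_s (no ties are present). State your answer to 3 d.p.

-0.800

Rank commute: 4, 1, 5, 2, 3
Rank satisfaction: 1, 5, 2, 3, 4
d = rank(commute) − rank(satisfaction): 3, -4, 3, -1, -1; Σd² = 36
ρ = 1 − 6Σd² / [n(n²−1)] = 1 − 6×36 / (5×24) = 1 − 216/120 ≈ -0.800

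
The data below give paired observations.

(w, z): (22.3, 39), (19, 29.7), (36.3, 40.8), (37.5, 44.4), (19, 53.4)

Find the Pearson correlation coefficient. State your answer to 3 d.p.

n = 5, Σw = 134.1, Σz = 207.3, Σw² = 3943.23, Σz² = 8890.65, Σwz = 5594.64
nΣwz − ΣwΣz = 27973.2 − 27798.93 = 174.27
nΣw² − (Σw)² = 19716.15 − 17982.81 = 1733.34; nΣz² − (Σz)² = 44453.25 − 42973.29 = 1479.96
r = 174.27 / √(1733.34 × 1479.96) = 174.27 / 1601.6472 ≈ 0.109

0.109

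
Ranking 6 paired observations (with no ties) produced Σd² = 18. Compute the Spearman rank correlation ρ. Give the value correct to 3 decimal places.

0.486

ρ = 1 − 6Σd² / [n(n²−1)] = 1 − 6×18 / (6×35)
  = 1 − 108/210 = 1 − 0.5143 ≈ 0.486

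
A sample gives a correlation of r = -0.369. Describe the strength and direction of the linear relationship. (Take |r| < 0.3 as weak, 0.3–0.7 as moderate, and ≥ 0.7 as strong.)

moderate negative

r = -0.369 < 0 so the relationship is negative.
|r| = 0.369, which falls in the moderate range.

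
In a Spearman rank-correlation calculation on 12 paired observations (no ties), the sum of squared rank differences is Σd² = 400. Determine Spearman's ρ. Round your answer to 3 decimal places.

-0.399

ρ = 1 − 6Σd² / [n(n²−1)] = 1 − 6×400 / (12×143)
  = 1 − 2400/1716 = 1 − 1.3986 ≈ -0.399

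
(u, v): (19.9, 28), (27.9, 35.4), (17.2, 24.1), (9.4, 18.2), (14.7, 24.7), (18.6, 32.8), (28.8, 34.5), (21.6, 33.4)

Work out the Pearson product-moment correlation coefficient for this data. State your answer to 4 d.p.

0.9039

n = 8, Σu = 158.1, Σv = 231.1, Σu² = 3416.67, Σv² = 6940.95, Σuv = 4818.67
nΣuv − ΣuΣv = 38549.36 − 36536.91 = 2012.45
nΣu² − (Σu)² = 27333.36 − 24995.61 = 2337.75; nΣv² − (Σv)² = 55527.6 − 53407.21 = 2120.39
r = 2012.45 / √(2337.75 × 2120.39) = 2012.45 / 2226.4190 ≈ 0.9039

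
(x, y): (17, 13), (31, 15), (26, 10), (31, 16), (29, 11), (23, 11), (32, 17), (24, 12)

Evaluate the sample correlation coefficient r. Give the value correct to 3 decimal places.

0.540

n = 8, Σx = 213, Σy = 105, Σx² = 5857, Σy² = 1425, Σxy = 2846
nΣxy − ΣxΣy = 22768 − 22365 = 403
nΣx² − (Σx)² = 46856 − 45369 = 1487; nΣy² − (Σy)² = 11400 − 11025 = 375
r = 403 / √(1487 × 375) = 403 / 746.7429 ≈ 0.540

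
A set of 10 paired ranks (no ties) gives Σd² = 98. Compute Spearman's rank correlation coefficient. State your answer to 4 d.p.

ρ = 1 − 6Σd² / [n(n²−1)] = 1 − 6×98 / (10×99)
  = 1 − 588/990 = 1 − 0.59394 ≈ 0.4061

0.4061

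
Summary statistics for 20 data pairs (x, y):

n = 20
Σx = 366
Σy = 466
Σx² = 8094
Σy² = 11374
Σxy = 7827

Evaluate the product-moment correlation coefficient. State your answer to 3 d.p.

r = (nΣxy − ΣxΣy) / √[(nΣx² − (Σx)²)(nΣy² − (Σy)²)]
Numerator: 20×7827 − 366×466 = -14016
Denominator: √[(161880 − 133956)(227480 − 217156)] = √[27924 × 10324] = 16979.0275
r = -14016 / 16979.0275 ≈ -0.825

-0.825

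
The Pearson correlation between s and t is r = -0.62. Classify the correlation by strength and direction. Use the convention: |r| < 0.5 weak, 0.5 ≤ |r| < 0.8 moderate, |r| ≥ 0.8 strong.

moderate negative

r = -0.62 < 0 so the relationship is negative.
|r| = 0.62, which falls in the moderate range.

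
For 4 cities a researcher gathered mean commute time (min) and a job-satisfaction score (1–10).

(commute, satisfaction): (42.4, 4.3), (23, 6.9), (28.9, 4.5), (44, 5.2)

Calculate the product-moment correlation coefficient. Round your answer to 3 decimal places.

n = 4, Σx = 138.3, Σy = 20.9, Σx² = 5097.97, Σy² = 113.39, Σxy = 699.87
nΣxy − ΣxΣy = 2799.48 − 2890.47 = -90.99
nΣx² − (Σx)² = 20391.88 − 19126.89 = 1264.99; nΣy² − (Σy)² = 453.56 − 436.81 = 16.75
r = -90.99 / √(1264.99 × 16.75) = -90.99 / 145.5630 ≈ -0.625

-0.625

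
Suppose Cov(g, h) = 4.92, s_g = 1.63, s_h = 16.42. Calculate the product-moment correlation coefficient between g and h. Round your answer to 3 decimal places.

r = Cov(g,h) / (s_g · s_h) = 4.92 / (1.63 × 16.42)
  = 4.92 / 26.7646 ≈ 0.184

0.184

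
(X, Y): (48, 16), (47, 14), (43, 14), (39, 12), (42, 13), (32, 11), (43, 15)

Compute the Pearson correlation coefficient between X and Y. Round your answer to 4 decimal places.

0.8877

n = 7, ΣX = 294, ΣY = 95, ΣX² = 12520, ΣY² = 1307, ΣXY = 4039
nΣXY − ΣXΣY = 28273 − 27930 = 343
nΣX² − (ΣX)² = 87640 − 86436 = 1204; nΣY² − (ΣY)² = 9149 − 9025 = 124
r = 343 / √(1204 × 124) = 343 / 386.3884 ≈ 0.8877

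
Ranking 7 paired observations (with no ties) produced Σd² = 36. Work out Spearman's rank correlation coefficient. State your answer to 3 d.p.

ρ = 1 − 6Σd² / [n(n²−1)] = 1 − 6×36 / (7×48)
  = 1 − 216/336 = 1 − 0.6429 ≈ 0.357

0.357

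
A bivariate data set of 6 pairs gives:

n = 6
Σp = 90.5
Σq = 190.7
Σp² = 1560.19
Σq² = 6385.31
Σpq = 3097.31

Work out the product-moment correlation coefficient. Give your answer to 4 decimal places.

0.8783

r = (nΣpq − ΣpΣq) / √[(nΣp² − (Σp)²)(nΣq² − (Σq)²)]
Numerator: 6×3097.31 − 90.5×190.7 = 1325.51
Denominator: √[(9361.14 − 8190.25)(38311.86 − 36366.49)] = √[1170.89 × 1945.37] = 1509.2429
r = 1325.51 / 1509.2429 ≈ 0.8783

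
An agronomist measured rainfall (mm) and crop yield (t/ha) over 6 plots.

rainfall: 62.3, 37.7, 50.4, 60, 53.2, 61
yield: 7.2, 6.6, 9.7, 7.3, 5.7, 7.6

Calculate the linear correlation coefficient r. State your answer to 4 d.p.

n = 6, Σx = 324.6, Σy = 44.1, Σx² = 17993.98, Σy² = 333.03, Σxy = 2391.1
nΣxy − ΣxΣy = 14346.6 − 14314.86 = 31.74
nΣx² − (Σx)² = 107963.88 − 105365.16 = 2598.72; nΣy² − (Σy)² = 1998.18 − 1944.81 = 53.37
r = 31.74 / √(2598.72 × 53.37) = 31.74 / 372.4160 ≈ 0.0852

0.0852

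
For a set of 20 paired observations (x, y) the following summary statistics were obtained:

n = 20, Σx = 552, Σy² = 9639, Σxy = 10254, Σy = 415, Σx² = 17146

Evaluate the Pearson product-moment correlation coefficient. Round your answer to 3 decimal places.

r = (nΣxy − ΣxΣy) / √[(nΣx² − (Σx)²)(nΣy² − (Σy)²)]
Numerator: 20×10254 − 552×415 = -24000
Denominator: √[(342920 − 304704)(192780 − 172225)] = √[38216 × 20555] = 28027.3060
r = -24000 / 28027.3060 ≈ -0.856

-0.856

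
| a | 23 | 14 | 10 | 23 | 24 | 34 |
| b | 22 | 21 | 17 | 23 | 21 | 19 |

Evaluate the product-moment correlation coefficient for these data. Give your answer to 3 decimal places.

0.274

n = 6, Σa = 128, Σb = 123, Σa² = 3086, Σb² = 2545, Σab = 2649
nΣab − ΣaΣb = 15894 − 15744 = 150
nΣa² − (Σa)² = 18516 − 16384 = 2132; nΣb² − (Σb)² = 15270 − 15129 = 141
r = 150 / √(2132 × 141) = 150 / 548.2809 ≈ 0.274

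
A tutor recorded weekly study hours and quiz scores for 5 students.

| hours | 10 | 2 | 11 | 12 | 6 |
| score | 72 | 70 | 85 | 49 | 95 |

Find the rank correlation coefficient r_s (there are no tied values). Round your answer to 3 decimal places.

Rank hours: 3, 1, 4, 5, 2
Rank score: 3, 2, 4, 1, 5
d = rank(hours) − rank(score): 0, -1, 0, 4, -3; Σd² = 26
ρ = 1 − 6Σd² / [n(n²−1)] = 1 − 6×26 / (5×24) = 1 − 156/120 ≈ -0.300

-0.300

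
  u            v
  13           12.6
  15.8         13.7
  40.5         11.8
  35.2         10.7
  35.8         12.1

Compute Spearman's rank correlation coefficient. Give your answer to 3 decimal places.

Rank u: 1, 2, 5, 3, 4
Rank v: 4, 5, 2, 1, 3
d = rank(u) − rank(v): -3, -3, 3, 2, 1; Σd² = 32
ρ = 1 − 6Σd² / [n(n²−1)] = 1 − 6×32 / (5×24) = 1 − 192/120 ≈ -0.600

-0.600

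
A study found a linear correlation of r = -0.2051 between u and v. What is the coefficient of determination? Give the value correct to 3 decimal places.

r² = (-0.2051)² = 0.042

0.042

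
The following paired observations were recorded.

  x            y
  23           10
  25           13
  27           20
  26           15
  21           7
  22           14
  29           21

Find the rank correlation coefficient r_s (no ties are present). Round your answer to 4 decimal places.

0.8929

Rank x: 3, 4, 6, 5, 1, 2, 7
Rank y: 2, 3, 6, 5, 1, 4, 7
d = rank(x) − rank(y): 1, 1, 0, 0, 0, -2, 0; Σd² = 6
ρ = 1 − 6Σd² / [n(n²−1)] = 1 − 6×6 / (7×48) = 1 − 36/336 ≈ 0.8929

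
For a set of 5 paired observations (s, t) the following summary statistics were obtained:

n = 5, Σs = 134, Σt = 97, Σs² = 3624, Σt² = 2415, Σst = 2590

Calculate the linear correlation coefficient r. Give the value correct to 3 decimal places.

r = (nΣst − ΣsΣt) / √[(nΣs² − (Σs)²)(nΣt² − (Σt)²)]
Numerator: 5×2590 − 134×97 = -48
Denominator: √[(18120 − 17956)(12075 − 9409)] = √[164 × 2666] = 661.2292
r = -48 / 661.2292 ≈ -0.073

-0.073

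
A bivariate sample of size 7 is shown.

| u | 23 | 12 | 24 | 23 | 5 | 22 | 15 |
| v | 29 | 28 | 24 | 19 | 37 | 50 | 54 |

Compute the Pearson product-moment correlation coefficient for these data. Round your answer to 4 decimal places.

-0.2748

n = 7, Σu = 124, Σv = 241, Σu² = 2512, Σv² = 9347, Σuv = 4111
nΣuv − ΣuΣv = 28777 − 29884 = -1107
nΣu² − (Σu)² = 17584 − 15376 = 2208; nΣv² − (Σv)² = 65429 − 58081 = 7348
r = -1107 / √(2208 × 7348) = -1107 / 4027.9503 ≈ -0.2748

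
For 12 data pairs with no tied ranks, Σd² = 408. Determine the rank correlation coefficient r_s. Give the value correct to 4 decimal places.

-0.4266

ρ = 1 − 6Σd² / [n(n²−1)] = 1 − 6×408 / (12×143)
  = 1 − 2448/1716 = 1 − 1.42657 ≈ -0.4266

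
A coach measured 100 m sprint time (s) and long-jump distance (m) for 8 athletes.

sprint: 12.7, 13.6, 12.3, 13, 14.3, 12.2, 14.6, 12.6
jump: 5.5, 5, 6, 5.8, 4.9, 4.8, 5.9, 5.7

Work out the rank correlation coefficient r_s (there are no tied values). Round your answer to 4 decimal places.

Rank sprint: 4, 6, 2, 5, 7, 1, 8, 3
Rank jump: 4, 3, 8, 6, 2, 1, 7, 5
d = rank(sprint) − rank(jump): 0, 3, -6, -1, 5, 0, 1, -2; Σd² = 76
ρ = 1 − 6Σd² / [n(n²−1)] = 1 − 6×76 / (8×63) = 1 − 456/504 ≈ 0.0952

0.0952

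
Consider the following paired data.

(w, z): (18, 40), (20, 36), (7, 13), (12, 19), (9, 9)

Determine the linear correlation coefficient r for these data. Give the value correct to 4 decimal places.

n = 5, Σw = 66, Σz = 117, Σw² = 998, Σz² = 3507, Σwz = 1840
nΣwz − ΣwΣz = 9200 − 7722 = 1478
nΣw² − (Σw)² = 4990 − 4356 = 634; nΣz² − (Σz)² = 17535 − 13689 = 3846
r = 1478 / √(634 × 3846) = 1478 / 1561.5262 ≈ 0.9465

0.9465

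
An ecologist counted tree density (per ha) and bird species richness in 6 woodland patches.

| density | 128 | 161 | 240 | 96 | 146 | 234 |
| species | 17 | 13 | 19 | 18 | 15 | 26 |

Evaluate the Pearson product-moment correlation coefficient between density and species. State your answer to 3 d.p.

0.571

n = 6, Σx = 1005, Σy = 108, Σx² = 185193, Σy² = 2044, Σxy = 18831
nΣxy − ΣxΣy = 112986 − 108540 = 4446
nΣx² − (Σx)² = 1111158 − 1010025 = 101133; nΣy² − (Σy)² = 12264 − 11664 = 600
r = 4446 / √(101133 × 600) = 4446 / 7789.7240 ≈ 0.571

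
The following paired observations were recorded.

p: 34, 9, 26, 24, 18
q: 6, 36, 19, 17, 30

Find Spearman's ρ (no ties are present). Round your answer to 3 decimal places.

Rank p: 5, 1, 4, 3, 2
Rank q: 1, 5, 3, 2, 4
d = rank(p) − rank(q): 4, -4, 1, 1, -2; Σd² = 38
ρ = 1 − 6Σd² / [n(n²−1)] = 1 − 6×38 / (5×24) = 1 − 228/120 ≈ -0.900

-0.900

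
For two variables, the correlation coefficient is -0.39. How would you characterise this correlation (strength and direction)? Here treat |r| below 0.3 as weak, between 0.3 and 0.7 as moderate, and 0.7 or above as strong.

moderate negative

r = -0.39 < 0 so the relationship is negative.
|r| = 0.39, which falls in the moderate range.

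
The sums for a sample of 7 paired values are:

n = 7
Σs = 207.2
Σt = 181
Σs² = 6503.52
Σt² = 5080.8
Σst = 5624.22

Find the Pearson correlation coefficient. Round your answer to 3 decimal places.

r = (nΣst − ΣsΣt) / √[(nΣs² − (Σs)²)(nΣt² − (Σt)²)]
Numerator: 7×5624.22 − 207.2×181 = 1866.34
Denominator: √[(45524.64 − 42931.84)(35565.6 − 32761)] = √[2592.8 × 2804.6] = 2696.6214
r = 1866.34 / 2696.6214 ≈ 0.692

0.692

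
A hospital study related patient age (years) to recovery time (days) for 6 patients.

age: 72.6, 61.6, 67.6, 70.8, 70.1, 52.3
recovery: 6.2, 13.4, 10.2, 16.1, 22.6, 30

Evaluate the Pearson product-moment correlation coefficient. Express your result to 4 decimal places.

n = 6, Σx = 395, Σy = 98.5, Σx² = 26297.02, Σy² = 1992.01, Σxy = 6258.22
nΣxy − ΣxΣy = 37549.32 − 38907.5 = -1358.18
nΣx² − (Σx)² = 157782.12 − 156025 = 1757.12; nΣy² − (Σy)² = 11952.06 − 9702.25 = 2249.81
r = -1358.18 / √(1757.12 × 2249.81) = -1358.18 / 1988.2621 ≈ -0.6831

-0.6831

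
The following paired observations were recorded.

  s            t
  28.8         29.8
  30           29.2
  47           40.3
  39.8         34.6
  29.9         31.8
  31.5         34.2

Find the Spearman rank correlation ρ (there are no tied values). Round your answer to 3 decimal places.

Rank s: 1, 3, 6, 5, 2, 4
Rank t: 2, 1, 6, 5, 3, 4
d = rank(s) − rank(t): -1, 2, 0, 0, -1, 0; Σd² = 6
ρ = 1 − 6Σd² / [n(n²−1)] = 1 − 6×6 / (6×35) = 1 − 36/210 ≈ 0.829

0.829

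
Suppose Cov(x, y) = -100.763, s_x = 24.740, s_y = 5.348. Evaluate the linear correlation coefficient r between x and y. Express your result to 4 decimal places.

-0.7616

r = Cov(x,y) / (s_x · s_y) = -100.763 / (24.740 × 5.348)
  = -100.763 / 132.3095 ≈ -0.7616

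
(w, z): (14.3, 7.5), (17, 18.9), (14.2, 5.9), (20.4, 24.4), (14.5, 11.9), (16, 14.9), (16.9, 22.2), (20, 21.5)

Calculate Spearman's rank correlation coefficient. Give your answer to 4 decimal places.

Rank w: 2, 6, 1, 8, 3, 4, 5, 7
Rank z: 2, 5, 1, 8, 3, 4, 7, 6
d = rank(w) − rank(z): 0, 1, 0, 0, 0, 0, -2, 1; Σd² = 6
ρ = 1 − 6Σd² / [n(n²−1)] = 1 − 6×6 / (8×63) = 1 − 36/504 ≈ 0.9286

0.9286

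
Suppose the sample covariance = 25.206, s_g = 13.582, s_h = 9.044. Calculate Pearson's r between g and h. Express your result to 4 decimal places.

0.2052

r = Cov(g,h) / (s_g · s_h) = 25.206 / (13.582 × 9.044)
  = 25.206 / 122.8356 ≈ 0.2052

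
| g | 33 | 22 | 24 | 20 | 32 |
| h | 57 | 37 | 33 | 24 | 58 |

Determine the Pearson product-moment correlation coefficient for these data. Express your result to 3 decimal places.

n = 5, Σg = 131, Σh = 209, Σg² = 3573, Σh² = 9647, Σgh = 5823
nΣgh − ΣgΣh = 29115 − 27379 = 1736
nΣg² − (Σg)² = 17865 − 17161 = 704; nΣh² − (Σh)² = 48235 − 43681 = 4554
r = 1736 / √(704 × 4554) = 1736 / 1790.5351 ≈ 0.970

0.970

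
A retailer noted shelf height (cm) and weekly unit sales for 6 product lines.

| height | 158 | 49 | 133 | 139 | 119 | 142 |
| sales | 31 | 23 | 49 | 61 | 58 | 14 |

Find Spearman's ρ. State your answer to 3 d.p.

-0.143

Rank height: 6, 1, 3, 4, 2, 5
Rank sales: 3, 2, 4, 6, 5, 1
d = rank(height) − rank(sales): 3, -1, -1, -2, -3, 4; Σd² = 40
ρ = 1 − 6Σd² / [n(n²−1)] = 1 − 6×40 / (6×35) = 1 − 240/210 ≈ -0.143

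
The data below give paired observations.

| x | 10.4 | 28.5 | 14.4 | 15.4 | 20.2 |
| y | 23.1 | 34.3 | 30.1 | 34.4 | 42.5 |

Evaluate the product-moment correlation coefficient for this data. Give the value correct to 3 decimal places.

n = 5, Σx = 88.9, Σy = 164.4, Σx² = 1772.97, Σy² = 5605.72, Σxy = 3039.49
nΣxy − ΣxΣy = 15197.45 − 14615.16 = 582.29
nΣx² − (Σx)² = 8864.85 − 7903.21 = 961.64; nΣy² − (Σy)² = 28028.6 − 27027.36 = 1001.24
r = 582.29 / √(961.64 × 1001.24) = 582.29 / 981.2403 ≈ 0.593

0.593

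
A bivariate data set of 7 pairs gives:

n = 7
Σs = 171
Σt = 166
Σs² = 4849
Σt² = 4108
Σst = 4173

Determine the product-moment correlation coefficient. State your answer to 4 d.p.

0.3473

r = (nΣst − ΣsΣt) / √[(nΣs² − (Σs)²)(nΣt² − (Σt)²)]
Numerator: 7×4173 − 171×166 = 825
Denominator: √[(33943 − 29241)(28756 − 27556)] = √[4702 × 1200] = 2375.3737
r = 825 / 2375.3737 ≈ 0.3473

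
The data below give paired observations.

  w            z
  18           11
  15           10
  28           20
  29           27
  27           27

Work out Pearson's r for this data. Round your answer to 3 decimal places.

n = 5, Σw = 117, Σz = 95, Σw² = 2903, Σz² = 2079, Σwz = 2420
nΣwz − ΣwΣz = 12100 − 11115 = 985
nΣw² − (Σw)² = 14515 − 13689 = 826; nΣz² − (Σz)² = 10395 − 9025 = 1370
r = 985 / √(826 × 1370) = 985 / 1063.7763 ≈ 0.926

0.926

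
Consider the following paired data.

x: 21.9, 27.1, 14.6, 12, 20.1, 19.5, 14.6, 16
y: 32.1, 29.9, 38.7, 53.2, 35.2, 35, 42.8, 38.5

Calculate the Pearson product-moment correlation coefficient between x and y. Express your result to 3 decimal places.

-0.875

n = 8, Σx = 145.8, Σy = 305.4, Σx² = 2824.6, Σy² = 12030.48, Σxy = 5347.6
nΣxy − ΣxΣy = 42780.8 − 44527.32 = -1746.52
nΣx² − (Σx)² = 22596.8 − 21257.64 = 1339.16; nΣy² − (Σy)² = 96243.84 − 93269.16 = 2974.68
r = -1746.52 / √(1339.16 × 2974.68) = -1746.52 / 1995.8889 ≈ -0.875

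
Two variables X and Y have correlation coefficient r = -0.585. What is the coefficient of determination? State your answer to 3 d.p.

r² = (-0.585)² = 0.342

0.342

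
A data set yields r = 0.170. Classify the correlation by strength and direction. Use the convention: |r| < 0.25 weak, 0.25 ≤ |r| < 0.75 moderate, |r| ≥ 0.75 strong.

weak positive

r = 0.170 > 0 so the relationship is positive.
|r| = 0.170, which falls in the weak range.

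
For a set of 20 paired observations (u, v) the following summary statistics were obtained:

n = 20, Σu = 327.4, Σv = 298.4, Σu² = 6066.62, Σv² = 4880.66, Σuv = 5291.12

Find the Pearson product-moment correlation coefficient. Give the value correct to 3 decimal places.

r = (nΣuv − ΣuΣv) / √[(nΣu² − (Σu)²)(nΣv² − (Σv)²)]
Numerator: 20×5291.12 − 327.4×298.4 = 8126.24
Denominator: √[(121332.4 − 107190.76)(97613.2 − 89042.56)] = √[14141.64 × 8570.64] = 11009.2191
r = 8126.24 / 11009.2191 ≈ 0.738

0.738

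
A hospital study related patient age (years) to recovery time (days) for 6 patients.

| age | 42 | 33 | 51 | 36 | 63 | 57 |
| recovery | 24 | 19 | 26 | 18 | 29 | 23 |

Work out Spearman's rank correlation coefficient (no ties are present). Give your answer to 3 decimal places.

0.771

Rank age: 3, 1, 4, 2, 6, 5
Rank recovery: 4, 2, 5, 1, 6, 3
d = rank(age) − rank(recovery): -1, -1, -1, 1, 0, 2; Σd² = 8
ρ = 1 − 6Σd² / [n(n²−1)] = 1 − 6×8 / (6×35) = 1 − 48/210 ≈ 0.771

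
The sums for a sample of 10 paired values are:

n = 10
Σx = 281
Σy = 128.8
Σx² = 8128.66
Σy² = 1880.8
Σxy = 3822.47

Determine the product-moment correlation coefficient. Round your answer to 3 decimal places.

r = (nΣxy − ΣxΣy) / √[(nΣx² − (Σx)²)(nΣy² − (Σy)²)]
Numerator: 10×3822.47 − 281×128.8 = 2031.9
Denominator: √[(81286.6 − 78961)(18808 − 16589.44)] = √[2325.6 × 2218.56] = 2271.4496
r = 2031.9 / 2271.4496 ≈ 0.895

0.895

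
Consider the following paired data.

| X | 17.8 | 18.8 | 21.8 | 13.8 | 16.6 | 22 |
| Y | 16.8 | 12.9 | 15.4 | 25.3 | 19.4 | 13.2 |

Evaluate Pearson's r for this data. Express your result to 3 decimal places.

-0.864

n = 6, ΣX = 110.8, ΣY = 103, ΣX² = 2095.52, ΣY² = 1876.5, ΣXY = 1838.86
nΣXY − ΣXΣY = 11033.16 − 11412.4 = -379.24
nΣX² − (ΣX)² = 12573.12 − 12276.64 = 296.48; nΣY² − (ΣY)² = 11259 − 10609 = 650
r = -379.24 / √(296.48 × 650) = -379.24 / 438.9897 ≈ -0.864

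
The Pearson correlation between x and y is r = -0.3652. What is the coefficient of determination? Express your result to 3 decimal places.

0.133

r² = (-0.3652)² = 0.133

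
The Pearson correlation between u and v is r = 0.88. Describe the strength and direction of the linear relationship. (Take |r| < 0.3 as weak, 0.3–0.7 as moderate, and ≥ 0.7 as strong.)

strong positive

r = 0.88 > 0 so the relationship is positive.
|r| = 0.88, which falls in the strong range.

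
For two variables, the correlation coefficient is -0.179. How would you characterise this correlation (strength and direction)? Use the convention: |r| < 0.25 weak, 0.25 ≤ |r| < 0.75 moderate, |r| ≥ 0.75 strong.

r = -0.179 < 0 so the relationship is negative.
|r| = 0.179, which falls in the weak range.

weak negative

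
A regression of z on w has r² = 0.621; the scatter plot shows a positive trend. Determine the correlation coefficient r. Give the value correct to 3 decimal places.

0.788

|r| = √0.621 = 0.788
The association is positive, so r = 0.788.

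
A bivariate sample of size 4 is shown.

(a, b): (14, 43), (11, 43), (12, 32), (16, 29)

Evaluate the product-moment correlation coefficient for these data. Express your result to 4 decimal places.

n = 4, Σa = 53, Σb = 147, Σa² = 717, Σb² = 5563, Σab = 1923
nΣab − ΣaΣb = 7692 − 7791 = -99
nΣa² − (Σa)² = 2868 − 2809 = 59; nΣb² − (Σb)² = 22252 − 21609 = 643
r = -99 / √(59 × 643) = -99 / 194.7742 ≈ -0.5083

-0.5083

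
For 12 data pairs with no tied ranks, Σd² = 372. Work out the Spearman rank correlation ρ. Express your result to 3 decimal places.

ρ = 1 − 6Σd² / [n(n²−1)] = 1 − 6×372 / (12×143)
  = 1 − 2232/1716 = 1 − 1.3007 ≈ -0.301

-0.301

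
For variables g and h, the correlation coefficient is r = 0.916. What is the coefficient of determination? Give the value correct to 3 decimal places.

r² = (0.916)² = 0.839

0.839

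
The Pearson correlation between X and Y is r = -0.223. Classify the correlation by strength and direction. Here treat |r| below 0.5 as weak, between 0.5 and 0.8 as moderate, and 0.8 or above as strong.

r = -0.223 < 0 so the relationship is negative.
|r| = 0.223, which falls in the weak range.

weak negative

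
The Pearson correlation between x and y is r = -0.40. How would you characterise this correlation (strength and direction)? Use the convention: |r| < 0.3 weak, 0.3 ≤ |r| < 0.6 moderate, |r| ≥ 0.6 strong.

r = -0.40 < 0 so the relationship is negative.
|r| = 0.40, which falls in the moderate range.

moderate negative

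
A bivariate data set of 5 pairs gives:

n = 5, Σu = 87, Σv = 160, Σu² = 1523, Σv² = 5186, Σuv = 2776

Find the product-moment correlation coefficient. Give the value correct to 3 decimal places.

-0.325

r = (nΣuv − ΣuΣv) / √[(nΣu² − (Σu)²)(nΣv² − (Σv)²)]
Numerator: 5×2776 − 87×160 = -40
Denominator: √[(7615 − 7569)(25930 − 25600)] = √[46 × 330] = 123.2071
r = -40 / 123.2071 ≈ -0.325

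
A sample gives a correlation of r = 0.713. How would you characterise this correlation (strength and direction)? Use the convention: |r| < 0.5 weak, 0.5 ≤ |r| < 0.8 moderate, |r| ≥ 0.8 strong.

moderate positive

r = 0.713 > 0 so the relationship is positive.
|r| = 0.713, which falls in the moderate range.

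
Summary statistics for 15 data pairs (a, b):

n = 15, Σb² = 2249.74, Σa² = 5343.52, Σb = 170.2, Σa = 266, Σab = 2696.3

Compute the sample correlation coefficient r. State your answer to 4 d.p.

-0.7206

r = (nΣab − ΣaΣb) / √[(nΣa² − (Σa)²)(nΣb² − (Σb)²)]
Numerator: 15×2696.3 − 266×170.2 = -4828.7
Denominator: √[(80152.8 − 70756)(33746.1 − 28968.04)] = √[9396.8 × 4778.06] = 6700.6324
r = -4828.7 / 6700.6324 ≈ -0.7206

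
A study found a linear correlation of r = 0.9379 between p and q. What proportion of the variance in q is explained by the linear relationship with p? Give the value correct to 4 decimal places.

r² = (0.9379)² = 0.8797

0.8797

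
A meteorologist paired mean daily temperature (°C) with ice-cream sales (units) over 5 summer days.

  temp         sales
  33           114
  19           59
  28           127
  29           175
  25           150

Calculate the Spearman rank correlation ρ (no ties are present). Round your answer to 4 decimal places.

Rank temp: 5, 1, 3, 4, 2
Rank sales: 2, 1, 3, 5, 4
d = rank(temp) − rank(sales): 3, 0, 0, -1, -2; Σd² = 14
ρ = 1 − 6Σd² / [n(n²−1)] = 1 − 6×14 / (5×24) = 1 − 84/120 ≈ 0.3000

0.3000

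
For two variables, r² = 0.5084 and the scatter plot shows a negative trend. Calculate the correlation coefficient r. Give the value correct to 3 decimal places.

-0.713

|r| = √0.5084 = 0.713
The association is negative, so r = −0.713.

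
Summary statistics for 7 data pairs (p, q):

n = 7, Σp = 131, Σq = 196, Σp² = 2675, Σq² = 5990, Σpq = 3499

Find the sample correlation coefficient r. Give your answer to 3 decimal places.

-0.505

r = (nΣpq − ΣpΣq) / √[(nΣp² − (Σp)²)(nΣq² − (Σq)²)]
Numerator: 7×3499 − 131×196 = -1183
Denominator: √[(18725 − 17161)(41930 − 38416)] = √[1564 × 3514] = 2344.3327
r = -1183 / 2344.3327 ≈ -0.505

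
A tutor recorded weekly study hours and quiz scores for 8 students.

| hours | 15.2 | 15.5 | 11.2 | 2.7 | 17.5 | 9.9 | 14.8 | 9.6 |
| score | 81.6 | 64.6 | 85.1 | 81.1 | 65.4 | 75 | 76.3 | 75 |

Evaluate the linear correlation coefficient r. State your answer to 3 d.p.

-0.527

n = 8, Σx = 96.4, Σy = 604.1, Σx² = 1319.48, Σy² = 45999.79, Σxy = 7149.95
nΣxy − ΣxΣy = 57199.6 − 58235.24 = -1035.64
nΣx² − (Σx)² = 10555.84 − 9292.96 = 1262.88; nΣy² − (Σy)² = 367998.32 − 364936.81 = 3061.51
r = -1035.64 / √(1262.88 × 3061.51) = -1035.64 / 1966.2959 ≈ -0.527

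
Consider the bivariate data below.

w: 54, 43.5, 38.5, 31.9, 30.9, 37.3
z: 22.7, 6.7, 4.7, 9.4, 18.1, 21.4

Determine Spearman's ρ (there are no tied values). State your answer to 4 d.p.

0.0857

Rank w: 6, 5, 4, 2, 1, 3
Rank z: 6, 2, 1, 3, 4, 5
d = rank(w) − rank(z): 0, 3, 3, -1, -3, -2; Σd² = 32
ρ = 1 − 6Σd² / [n(n²−1)] = 1 − 6×32 / (6×35) = 1 − 192/210 ≈ 0.0857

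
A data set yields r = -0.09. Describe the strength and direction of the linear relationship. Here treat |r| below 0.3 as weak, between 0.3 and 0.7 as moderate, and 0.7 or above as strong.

r = -0.09 < 0 so the relationship is negative.
|r| = 0.09, which falls in the weak range.

weak negative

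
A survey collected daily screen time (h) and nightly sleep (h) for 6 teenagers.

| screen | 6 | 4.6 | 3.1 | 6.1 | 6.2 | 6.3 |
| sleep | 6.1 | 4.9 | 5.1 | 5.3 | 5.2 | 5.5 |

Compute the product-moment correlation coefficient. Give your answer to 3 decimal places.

n = 6, Σx = 32.3, Σy = 32.1, Σx² = 182.11, Σy² = 172.61, Σxy = 174.17
nΣxy − ΣxΣy = 1045.02 − 1036.83 = 8.19
nΣx² − (Σx)² = 1092.66 − 1043.29 = 49.37; nΣy² − (Σy)² = 1035.66 − 1030.41 = 5.25
r = 8.19 / √(49.37 × 5.25) = 8.19 / 16.0995 ≈ 0.509

0.509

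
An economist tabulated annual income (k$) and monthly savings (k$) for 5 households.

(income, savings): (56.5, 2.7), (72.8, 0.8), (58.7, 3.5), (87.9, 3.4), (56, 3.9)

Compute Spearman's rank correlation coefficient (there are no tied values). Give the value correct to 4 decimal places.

Rank income: 2, 4, 3, 5, 1
Rank savings: 2, 1, 4, 3, 5
d = rank(income) − rank(savings): 0, 3, -1, 2, -4; Σd² = 30
ρ = 1 − 6Σd² / [n(n²−1)] = 1 − 6×30 / (5×24) = 1 − 180/120 ≈ -0.5000

-0.5000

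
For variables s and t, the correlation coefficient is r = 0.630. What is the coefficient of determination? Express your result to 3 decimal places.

0.397

r² = (0.630)² = 0.397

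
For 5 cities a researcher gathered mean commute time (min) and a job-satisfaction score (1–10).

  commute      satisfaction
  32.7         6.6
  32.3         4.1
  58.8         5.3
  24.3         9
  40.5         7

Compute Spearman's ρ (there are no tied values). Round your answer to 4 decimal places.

Rank commute: 3, 2, 5, 1, 4
Rank satisfaction: 3, 1, 2, 5, 4
d = rank(commute) − rank(satisfaction): 0, 1, 3, -4, 0; Σd² = 26
ρ = 1 − 6Σd² / [n(n²−1)] = 1 − 6×26 / (5×24) = 1 − 156/120 ≈ -0.3000

-0.3000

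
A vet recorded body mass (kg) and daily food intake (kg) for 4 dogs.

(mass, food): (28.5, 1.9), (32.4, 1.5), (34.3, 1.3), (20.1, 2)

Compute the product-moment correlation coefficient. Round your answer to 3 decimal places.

n = 4, Σx = 115.3, Σy = 6.7, Σx² = 3442.51, Σy² = 11.55, Σxy = 187.54
nΣxy − ΣxΣy = 750.16 − 772.51 = -22.35
nΣx² − (Σx)² = 13770.04 − 13294.09 = 475.95; nΣy² − (Σy)² = 46.2 − 44.89 = 1.31
r = -22.35 / √(475.95 × 1.31) = -22.35 / 24.9699 ≈ -0.895

-0.895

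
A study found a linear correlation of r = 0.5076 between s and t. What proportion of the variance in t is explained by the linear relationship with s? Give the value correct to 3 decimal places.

0.258

r² = (0.5076)² = 0.258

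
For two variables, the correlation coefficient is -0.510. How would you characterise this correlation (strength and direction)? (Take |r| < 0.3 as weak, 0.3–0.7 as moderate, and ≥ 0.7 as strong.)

r = -0.510 < 0 so the relationship is negative.
|r| = 0.510, which falls in the moderate range.

moderate negative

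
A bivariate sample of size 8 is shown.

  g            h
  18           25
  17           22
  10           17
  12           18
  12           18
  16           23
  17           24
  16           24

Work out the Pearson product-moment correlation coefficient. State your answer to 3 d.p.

0.959

n = 8, Σg = 118, Σh = 171, Σg² = 1802, Σh² = 3727, Σgh = 2586
nΣgh − ΣgΣh = 20688 − 20178 = 510
nΣg² − (Σg)² = 14416 − 13924 = 492; nΣh² − (Σh)² = 29816 − 29241 = 575
r = 510 / √(492 × 575) = 510 / 531.8834 ≈ 0.959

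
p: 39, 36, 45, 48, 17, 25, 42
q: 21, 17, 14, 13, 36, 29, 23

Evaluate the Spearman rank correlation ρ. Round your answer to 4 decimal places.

Rank p: 4, 3, 6, 7, 1, 2, 5
Rank q: 4, 3, 2, 1, 7, 6, 5
d = rank(p) − rank(q): 0, 0, 4, 6, -6, -4, 0; Σd² = 104
ρ = 1 − 6Σd² / [n(n²−1)] = 1 − 6×104 / (7×48) = 1 − 624/336 ≈ -0.8571

-0.8571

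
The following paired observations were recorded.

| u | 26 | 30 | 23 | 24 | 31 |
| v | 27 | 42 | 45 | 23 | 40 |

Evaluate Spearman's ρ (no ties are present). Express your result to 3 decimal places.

-0.100

Rank u: 3, 4, 1, 2, 5
Rank v: 2, 4, 5, 1, 3
d = rank(u) − rank(v): 1, 0, -4, 1, 2; Σd² = 22
ρ = 1 − 6Σd² / [n(n²−1)] = 1 − 6×22 / (5×24) = 1 − 132/120 ≈ -0.100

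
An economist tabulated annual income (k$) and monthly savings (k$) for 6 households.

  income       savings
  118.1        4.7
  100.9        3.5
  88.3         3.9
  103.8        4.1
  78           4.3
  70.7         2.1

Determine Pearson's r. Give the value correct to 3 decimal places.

0.667

n = 6, Σx = 559.8, Σy = 22.6, Σx² = 53782.24, Σy² = 89.26, Σxy = 2162.04
nΣxy − ΣxΣy = 12972.24 − 12651.48 = 320.76
nΣx² − (Σx)² = 322693.44 − 313376.04 = 9317.4; nΣy² − (Σy)² = 535.56 − 510.76 = 24.8
r = 320.76 / √(9317.4 × 24.8) = 320.76 / 480.6990 ≈ 0.667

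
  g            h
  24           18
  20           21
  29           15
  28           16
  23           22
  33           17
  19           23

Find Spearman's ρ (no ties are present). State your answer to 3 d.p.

Rank g: 4, 2, 6, 5, 3, 7, 1
Rank h: 4, 5, 1, 2, 6, 3, 7
d = rank(g) − rank(h): 0, -3, 5, 3, -3, 4, -6; Σd² = 104
ρ = 1 − 6Σd² / [n(n²−1)] = 1 − 6×104 / (7×48) = 1 − 624/336 ≈ -0.857

-0.857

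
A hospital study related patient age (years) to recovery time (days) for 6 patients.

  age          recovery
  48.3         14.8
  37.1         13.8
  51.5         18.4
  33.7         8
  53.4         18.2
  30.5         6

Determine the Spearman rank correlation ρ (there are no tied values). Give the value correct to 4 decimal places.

Rank age: 4, 3, 5, 2, 6, 1
Rank recovery: 4, 3, 6, 2, 5, 1
d = rank(age) − rank(recovery): 0, 0, -1, 0, 1, 0; Σd² = 2
ρ = 1 − 6Σd² / [n(n²−1)] = 1 − 6×2 / (6×35) = 1 − 12/210 ≈ 0.9429

0.9429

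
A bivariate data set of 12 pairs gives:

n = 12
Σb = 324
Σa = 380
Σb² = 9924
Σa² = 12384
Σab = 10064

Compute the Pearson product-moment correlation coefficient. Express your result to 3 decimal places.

r = (nΣab − ΣaΣb) / √[(nΣa² − (Σa)²)(nΣb² − (Σb)²)]
Numerator: 12×10064 − 380×324 = -2352
Denominator: √[(148608 − 144400)(119088 − 104976)] = √[4208 × 14112] = 7706.0558
r = -2352 / 7706.0558 ≈ -0.305

-0.305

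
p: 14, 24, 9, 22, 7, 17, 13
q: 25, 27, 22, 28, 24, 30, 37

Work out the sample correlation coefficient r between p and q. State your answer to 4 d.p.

0.2596

n = 7, Σp = 106, Σq = 193, Σp² = 1844, Σq² = 5467, Σpq = 2971
nΣpq − ΣpΣq = 20797 − 20458 = 339
nΣp² − (Σp)² = 12908 − 11236 = 1672; nΣq² − (Σq)² = 38269 − 37249 = 1020
r = 339 / √(1672 × 1020) = 339 / 1305.9250 ≈ 0.2596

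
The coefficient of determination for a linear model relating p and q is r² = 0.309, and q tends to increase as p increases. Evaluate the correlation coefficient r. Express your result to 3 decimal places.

|r| = √0.309 = 0.556
The association is positive, so r = 0.556.

0.556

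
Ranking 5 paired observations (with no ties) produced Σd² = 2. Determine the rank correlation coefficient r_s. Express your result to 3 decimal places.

0.900

ρ = 1 − 6Σd² / [n(n²−1)] = 1 − 6×2 / (5×24)
  = 1 − 12/120 = 1 − 0.1000 ≈ 0.900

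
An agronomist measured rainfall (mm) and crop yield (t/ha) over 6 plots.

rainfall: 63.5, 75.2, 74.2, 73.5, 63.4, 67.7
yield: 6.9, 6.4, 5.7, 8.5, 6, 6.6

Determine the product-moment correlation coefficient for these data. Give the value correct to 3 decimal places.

n = 6, Σx = 417.5, Σy = 40.1, Σx² = 29198.03, Σy² = 272.87, Σxy = 2794.34
nΣxy − ΣxΣy = 16766.04 − 16741.75 = 24.29
nΣx² − (Σx)² = 175188.18 − 174306.25 = 881.93; nΣy² − (Σy)² = 1637.22 − 1608.01 = 29.21
r = 24.29 / √(881.93 × 29.21) = 24.29 / 160.5029 ≈ 0.151

0.151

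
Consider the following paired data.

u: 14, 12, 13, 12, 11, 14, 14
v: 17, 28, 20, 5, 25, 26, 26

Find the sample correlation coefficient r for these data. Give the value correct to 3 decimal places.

0.119

n = 7, Σu = 90, Σv = 147, Σu² = 1166, Σv² = 3475, Σuv = 1897
nΣuv − ΣuΣv = 13279 − 13230 = 49
nΣu² − (Σu)² = 8162 − 8100 = 62; nΣv² − (Σv)² = 24325 − 21609 = 2716
r = 49 / √(62 × 2716) = 49 / 410.3559 ≈ 0.119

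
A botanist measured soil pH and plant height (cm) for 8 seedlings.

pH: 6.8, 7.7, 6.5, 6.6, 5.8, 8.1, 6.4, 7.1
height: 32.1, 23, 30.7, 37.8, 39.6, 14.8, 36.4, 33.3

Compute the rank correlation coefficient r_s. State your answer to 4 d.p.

Rank pH: 5, 7, 3, 4, 1, 8, 2, 6
Rank height: 4, 2, 3, 7, 8, 1, 6, 5
d = rank(pH) − rank(height): 1, 5, 0, -3, -7, 7, -4, 1; Σd² = 150
ρ = 1 − 6Σd² / [n(n²−1)] = 1 − 6×150 / (8×63) = 1 − 900/504 ≈ -0.7857

-0.7857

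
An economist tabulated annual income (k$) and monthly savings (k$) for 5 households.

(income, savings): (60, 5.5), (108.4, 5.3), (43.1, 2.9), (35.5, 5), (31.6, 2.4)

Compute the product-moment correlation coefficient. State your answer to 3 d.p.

n = 5, Σx = 278.6, Σy = 21.1, Σx² = 19466.98, Σy² = 97.51, Σxy = 1282.85
nΣxy − ΣxΣy = 6414.25 − 5878.46 = 535.79
nΣx² − (Σx)² = 97334.9 − 77617.96 = 19716.94; nΣy² − (Σy)² = 487.55 − 445.21 = 42.34
r = 535.79 / √(19716.94 × 42.34) = 535.79 / 913.6822 ≈ 0.586

0.586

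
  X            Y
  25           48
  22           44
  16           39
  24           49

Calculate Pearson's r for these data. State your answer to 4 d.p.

n = 4, ΣX = 87, ΣY = 180, ΣX² = 1941, ΣY² = 8162, ΣXY = 3968
nΣXY − ΣXΣY = 15872 − 15660 = 212
nΣX² − (ΣX)² = 7764 − 7569 = 195; nΣY² − (ΣY)² = 32648 − 32400 = 248
r = 212 / √(195 × 248) = 212 / 219.9091 ≈ 0.9640

0.9640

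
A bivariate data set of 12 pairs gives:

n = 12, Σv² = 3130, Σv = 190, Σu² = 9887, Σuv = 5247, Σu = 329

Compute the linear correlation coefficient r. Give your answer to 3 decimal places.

r = (nΣuv − ΣuΣv) / √[(nΣu² − (Σu)²)(nΣv² − (Σv)²)]
Numerator: 12×5247 − 329×190 = 454
Denominator: √[(118644 − 108241)(37560 − 36100)] = √[10403 × 1460] = 3897.2272
r = 454 / 3897.2272 ≈ 0.116

0.116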